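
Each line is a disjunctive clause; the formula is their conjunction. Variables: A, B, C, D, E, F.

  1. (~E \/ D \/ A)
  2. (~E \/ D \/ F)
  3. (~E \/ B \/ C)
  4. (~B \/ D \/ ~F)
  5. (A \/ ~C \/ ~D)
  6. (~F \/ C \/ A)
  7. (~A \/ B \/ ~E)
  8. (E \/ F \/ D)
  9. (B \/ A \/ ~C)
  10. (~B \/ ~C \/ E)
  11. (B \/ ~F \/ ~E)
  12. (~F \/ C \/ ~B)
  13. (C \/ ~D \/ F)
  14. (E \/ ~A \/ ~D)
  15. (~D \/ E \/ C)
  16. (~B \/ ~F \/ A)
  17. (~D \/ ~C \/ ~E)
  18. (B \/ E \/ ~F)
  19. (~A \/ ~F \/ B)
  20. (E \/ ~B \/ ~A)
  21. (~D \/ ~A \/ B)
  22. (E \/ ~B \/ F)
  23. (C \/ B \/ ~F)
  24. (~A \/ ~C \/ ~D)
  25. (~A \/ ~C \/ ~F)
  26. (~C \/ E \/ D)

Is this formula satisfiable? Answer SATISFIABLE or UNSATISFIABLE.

B = True:
  D = True:
    C = True:
      propagation gives A=True; contradiction.
    C = False:
      propagation gives F=False; contradiction.
  D = False:
    propagation gives F=False, E=False; an empty clause results — contradiction.
B = False:
  C = True:
    propagation gives A=True, E=False, D=False; an empty clause results — contradiction.
  C = False:
    propagation gives E=False, D=False, F=True; an empty clause results — contradiction.
Every branch closes, so no satisfying assignment exists.

UNSATISFIABLE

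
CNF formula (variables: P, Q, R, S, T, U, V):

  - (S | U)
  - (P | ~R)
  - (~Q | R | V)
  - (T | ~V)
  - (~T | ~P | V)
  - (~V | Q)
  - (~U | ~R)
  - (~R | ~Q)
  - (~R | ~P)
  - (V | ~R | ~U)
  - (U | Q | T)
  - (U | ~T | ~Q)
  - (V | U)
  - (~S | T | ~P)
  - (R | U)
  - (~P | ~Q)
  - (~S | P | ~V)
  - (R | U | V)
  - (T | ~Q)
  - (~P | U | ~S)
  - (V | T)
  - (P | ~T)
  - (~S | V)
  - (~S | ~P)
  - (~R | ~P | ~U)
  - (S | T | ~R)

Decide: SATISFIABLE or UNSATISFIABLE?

P = True:
  propagation gives R=False, U=True, Q=False, V=False; an empty clause results — contradiction.
P = False:
  propagation gives R=False, U=True, T=False, V=False; an empty clause results — contradiction.
Every branch closes, so no satisfying assignment exists.

UNSATISFIABLE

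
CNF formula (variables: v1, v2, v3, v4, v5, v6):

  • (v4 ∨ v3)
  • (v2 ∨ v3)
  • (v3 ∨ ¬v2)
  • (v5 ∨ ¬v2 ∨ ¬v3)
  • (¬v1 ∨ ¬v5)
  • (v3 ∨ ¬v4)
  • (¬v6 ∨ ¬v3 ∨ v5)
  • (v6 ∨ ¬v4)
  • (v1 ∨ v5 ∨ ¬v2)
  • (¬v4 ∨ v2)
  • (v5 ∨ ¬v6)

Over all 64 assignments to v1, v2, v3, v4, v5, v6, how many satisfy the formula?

7

The models are:
  v1=F v2=F v3=T v4=F v5=F v6=F
  v1=F v2=F v3=T v4=F v5=T v6=F
  v1=F v2=F v3=T v4=F v5=T v6=T
  v1=F v2=T v3=T v4=F v5=T v6=F
  v1=F v2=T v3=T v4=F v5=T v6=T
  v1=F v2=T v3=T v4=T v5=T v6=T
  v1=T v2=F v3=T v4=F v5=F v6=F
Count: 7.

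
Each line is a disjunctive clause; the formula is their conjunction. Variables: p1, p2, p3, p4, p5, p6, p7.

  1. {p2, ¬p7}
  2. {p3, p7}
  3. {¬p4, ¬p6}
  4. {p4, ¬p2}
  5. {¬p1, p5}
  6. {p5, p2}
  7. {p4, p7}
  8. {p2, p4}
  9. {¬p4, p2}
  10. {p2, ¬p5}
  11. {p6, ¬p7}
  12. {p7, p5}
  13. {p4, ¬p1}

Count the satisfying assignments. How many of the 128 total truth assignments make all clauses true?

2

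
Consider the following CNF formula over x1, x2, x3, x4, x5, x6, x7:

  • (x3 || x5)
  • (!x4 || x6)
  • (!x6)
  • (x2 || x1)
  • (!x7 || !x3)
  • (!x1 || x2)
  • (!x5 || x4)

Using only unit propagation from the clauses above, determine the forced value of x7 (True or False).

False

(!x6) stands alone — x6 = False.
From (x6 || !x4) and x6 = False: x4 = False.
In (x4 || !x5), x4 is now false; !x5 must hold, so x5 = False.
In (x5 || x3), x5 is now false; x3 must hold, so x3 = True.
From (!x7 || !x3) and x3 = True: x7 = False.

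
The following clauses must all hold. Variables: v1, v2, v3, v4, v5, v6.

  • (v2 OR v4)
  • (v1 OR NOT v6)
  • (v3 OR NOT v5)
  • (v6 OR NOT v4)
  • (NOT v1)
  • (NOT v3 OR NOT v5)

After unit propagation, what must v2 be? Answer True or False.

True

(NOT v1) stands alone — v1 = False.
(v1 OR NOT v6) with v1 = False leaves only NOT v6, so v6 = False.
(NOT v4 OR v6) with v6 = False leaves only NOT v4, so v4 = False.
(v2 OR v4): since v4 = False, the clause reduces to (v2). v2 = True.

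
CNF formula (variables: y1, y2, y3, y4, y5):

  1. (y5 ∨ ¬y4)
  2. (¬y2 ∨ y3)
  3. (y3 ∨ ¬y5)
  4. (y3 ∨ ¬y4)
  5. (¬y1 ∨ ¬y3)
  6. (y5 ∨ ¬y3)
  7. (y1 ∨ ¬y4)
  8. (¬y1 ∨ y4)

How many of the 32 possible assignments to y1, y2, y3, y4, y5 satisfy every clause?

3

Satisfying assignments:
  y1=F y2=F y3=F y4=F y5=F
  y1=F y2=F y3=T y4=F y5=T
  y1=F y2=T y3=T y4=F y5=T
That's 3 in total.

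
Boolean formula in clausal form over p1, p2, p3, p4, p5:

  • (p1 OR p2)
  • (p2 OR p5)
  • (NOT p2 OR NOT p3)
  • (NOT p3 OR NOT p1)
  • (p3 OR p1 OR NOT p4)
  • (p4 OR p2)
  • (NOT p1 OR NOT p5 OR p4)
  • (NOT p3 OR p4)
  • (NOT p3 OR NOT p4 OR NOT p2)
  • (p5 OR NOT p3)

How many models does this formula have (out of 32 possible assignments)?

Satisfying assignments:
  p1=F p2=T p3=F p4=F p5=F
  p1=F p2=T p3=F p4=F p5=T
  p1=T p2=F p3=F p4=T p5=T
  p1=T p2=T p3=F p4=F p5=F
  p1=T p2=T p3=F p4=T p5=F
  p1=T p2=T p3=F p4=T p5=T
Count: 6.

6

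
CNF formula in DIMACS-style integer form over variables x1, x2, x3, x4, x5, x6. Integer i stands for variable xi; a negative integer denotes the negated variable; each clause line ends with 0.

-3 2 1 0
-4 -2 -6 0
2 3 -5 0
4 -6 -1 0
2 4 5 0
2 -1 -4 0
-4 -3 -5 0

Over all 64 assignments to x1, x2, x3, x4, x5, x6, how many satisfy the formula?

Split on x2, then x4.
  x2=T, x4=T: x1 free; 3 ways for (x3,x5,x6) × 2^1 = 6.
  x2=T, x4=F: x3, x5 free; 3 ways for (x1,x6) × 2^2 = 12.
  x2=F, x4=T: remaining (x1,x3,x5,x6) ∈ {(F,F,F,F); (F,F,F,T)} — 2.
  x2=F, x4=F: remaining (x1,x3,x5,x6) ∈ {(T,T,T,F)} — 1.
Total: 6 + 12 + 2 + 1 = 21.

21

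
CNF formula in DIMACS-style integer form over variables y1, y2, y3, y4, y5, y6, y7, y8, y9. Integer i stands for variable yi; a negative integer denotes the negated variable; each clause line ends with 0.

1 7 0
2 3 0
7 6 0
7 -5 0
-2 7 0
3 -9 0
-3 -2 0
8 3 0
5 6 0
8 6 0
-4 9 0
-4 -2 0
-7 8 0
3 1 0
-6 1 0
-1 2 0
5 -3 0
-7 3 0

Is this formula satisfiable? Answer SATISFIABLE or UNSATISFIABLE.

Pure literal: y4 appears only negated; assign y4 = False.
y8 occurs only positively in the remaining clauses — set y8 = True.
Set y1 = False and propagate.
  then y7 is forced to True.
  then y3 is forced to True.
  then y2 is forced to False.
  then y6 is forced to False.
  then y5 is forced to True.
y9 is now unconstrained; take y9 = True.
Every clause has at least one true literal under this assignment.
So y1=False, y2=False, y3=True, y4=False, y5=True, y6=False, y7=True, y8=True, y9=True is a satisfying assignment.

SATISFIABLE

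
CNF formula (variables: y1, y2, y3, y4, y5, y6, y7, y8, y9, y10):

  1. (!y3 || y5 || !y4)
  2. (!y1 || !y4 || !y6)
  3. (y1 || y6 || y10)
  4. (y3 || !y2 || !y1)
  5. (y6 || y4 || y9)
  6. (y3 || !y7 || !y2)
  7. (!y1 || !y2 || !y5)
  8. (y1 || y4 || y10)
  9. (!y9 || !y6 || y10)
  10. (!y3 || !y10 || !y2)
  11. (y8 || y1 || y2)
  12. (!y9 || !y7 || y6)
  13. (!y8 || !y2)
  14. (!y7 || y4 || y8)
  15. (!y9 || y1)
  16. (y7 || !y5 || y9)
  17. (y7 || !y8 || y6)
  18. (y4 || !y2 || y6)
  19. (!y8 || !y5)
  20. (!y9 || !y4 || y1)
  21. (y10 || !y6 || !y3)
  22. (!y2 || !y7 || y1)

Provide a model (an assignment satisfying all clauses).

y1 = True  y2 = False  y3 = False  y4 = True  y5 = True  y6 = False  y7 = False  y8 = False  y9 = True  y10 = True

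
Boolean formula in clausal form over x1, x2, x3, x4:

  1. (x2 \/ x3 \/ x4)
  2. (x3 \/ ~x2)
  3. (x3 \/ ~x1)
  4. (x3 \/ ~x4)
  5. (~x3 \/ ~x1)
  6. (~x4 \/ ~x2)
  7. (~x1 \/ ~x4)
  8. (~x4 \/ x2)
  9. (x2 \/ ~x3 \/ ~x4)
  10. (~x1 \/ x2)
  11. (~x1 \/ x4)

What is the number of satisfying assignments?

Satisfying assignments:
  x1=F x2=F x3=T x4=F
  x1=F x2=T x3=T x4=F
That's 2 in total.

2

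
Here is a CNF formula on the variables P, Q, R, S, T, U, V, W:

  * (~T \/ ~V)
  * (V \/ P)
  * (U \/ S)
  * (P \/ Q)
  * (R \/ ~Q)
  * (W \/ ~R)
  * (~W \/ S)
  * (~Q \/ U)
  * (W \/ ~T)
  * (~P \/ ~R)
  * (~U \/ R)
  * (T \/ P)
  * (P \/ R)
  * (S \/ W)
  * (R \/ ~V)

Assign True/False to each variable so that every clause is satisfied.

P = T, Q = F, R = F, S = T, T = F, U = F, V = F, W = F

S occurs only positively in the remaining clauses — set S = True.
Try P = True.
  then R is forced to False.
  then Q is forced to False.
  then U is forced to False.
  then V is forced to False.
Try T = False.
W is now unconstrained; take W = False.
Every clause has at least one true literal under this assignment.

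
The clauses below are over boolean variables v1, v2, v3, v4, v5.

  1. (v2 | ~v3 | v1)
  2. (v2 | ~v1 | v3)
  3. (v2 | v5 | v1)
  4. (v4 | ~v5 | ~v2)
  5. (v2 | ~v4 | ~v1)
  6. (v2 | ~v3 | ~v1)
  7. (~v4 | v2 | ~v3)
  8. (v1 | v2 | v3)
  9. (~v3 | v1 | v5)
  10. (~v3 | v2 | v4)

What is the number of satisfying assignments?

10

Split on v2, then v1.
  v2=1, v1=1: v3 free; 3 ways for (v4,v5) × 2^1 = 6.
  v2=1, v1=0: remaining (v3,v4,v5) ∈ {(0,0,0); (0,1,0); (0,1,1); (1,1,1)} — 4.
  v2=0, v1=1: a clause becomes empty — 0.
  v2=0, v1=0: a clause becomes empty — 0.
Total: 6 + 4 + 0 + 0 = 10.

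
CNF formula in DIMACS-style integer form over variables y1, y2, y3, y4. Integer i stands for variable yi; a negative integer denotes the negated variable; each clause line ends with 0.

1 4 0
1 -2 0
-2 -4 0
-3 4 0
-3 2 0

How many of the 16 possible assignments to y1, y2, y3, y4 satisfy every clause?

Satisfying assignments:
  y1=0 y2=0 y3=0 y4=1
  y1=1 y2=0 y3=0 y4=0
  y1=1 y2=0 y3=0 y4=1
  y1=1 y2=1 y3=0 y4=0
That's 4 in total.

4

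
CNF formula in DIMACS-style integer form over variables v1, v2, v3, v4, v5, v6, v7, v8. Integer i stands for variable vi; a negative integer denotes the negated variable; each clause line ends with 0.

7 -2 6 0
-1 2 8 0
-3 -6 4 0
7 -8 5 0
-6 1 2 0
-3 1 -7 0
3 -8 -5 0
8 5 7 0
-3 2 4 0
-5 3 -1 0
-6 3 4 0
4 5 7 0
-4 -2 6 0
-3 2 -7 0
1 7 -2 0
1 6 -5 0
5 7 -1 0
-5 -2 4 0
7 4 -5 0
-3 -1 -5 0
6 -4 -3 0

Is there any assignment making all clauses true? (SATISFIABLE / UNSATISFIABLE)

SATISFIABLE

Set v1 = False and propagate.
The remaining clauses are satisfied by v2 = True, v3 = False, v4 = True, v5 = False, v6 = True, v7 = True, v8 = False.
Every clause has at least one true literal under this assignment.
So v1 = F, v2 = T, v3 = F, v4 = T, v5 = F, v6 = T, v7 = T, v8 = F is a satisfying assignment.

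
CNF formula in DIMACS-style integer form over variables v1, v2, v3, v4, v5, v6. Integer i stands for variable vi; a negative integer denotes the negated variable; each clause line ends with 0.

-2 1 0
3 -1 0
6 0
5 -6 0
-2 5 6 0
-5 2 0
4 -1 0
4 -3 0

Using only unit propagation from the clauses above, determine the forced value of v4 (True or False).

Unit clause (v6) sets v6 = True.
In (v5 \/ ~v6), ~v6 is now false; v5 must hold, so v5 = True.
(v2 \/ ~v5) with v5 = True leaves only v2, so v2 = True.
In (v1 \/ ~v2), ~v2 is now false; v1 must hold, so v1 = True.
From (v3 \/ ~v1) and v1 = True: v3 = True.
In (v4 \/ ~v1), ~v1 is now false; v4 must hold, so v4 = True.

True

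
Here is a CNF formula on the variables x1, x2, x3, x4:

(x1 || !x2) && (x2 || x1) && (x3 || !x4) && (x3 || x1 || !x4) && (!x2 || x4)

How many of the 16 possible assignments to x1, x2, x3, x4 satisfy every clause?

4

The models are:
  x1=1 x2=0 x3=0 x4=0
  x1=1 x2=0 x3=1 x4=0
  x1=1 x2=0 x3=1 x4=1
  x1=1 x2=1 x3=1 x4=1
That's 4 in total.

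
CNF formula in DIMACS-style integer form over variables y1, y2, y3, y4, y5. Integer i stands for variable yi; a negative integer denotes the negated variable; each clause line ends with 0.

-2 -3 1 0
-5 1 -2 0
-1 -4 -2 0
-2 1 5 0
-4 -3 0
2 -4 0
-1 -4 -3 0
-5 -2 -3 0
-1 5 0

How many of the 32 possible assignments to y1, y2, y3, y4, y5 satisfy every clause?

Split on y1, then y2.
  y1=T, y2=T: remaining (y3,y4,y5) ∈ {(F,F,T)} — 1.
  y1=T, y2=F: remaining (y3,y4,y5) ∈ {(F,F,T); (T,F,T)} — 2.
  y1=F, y2=T: a clause becomes empty — 0.
  y1=F, y2=F: remaining (y3,y4,y5) ∈ {(F,F,F); (F,F,T); (T,F,F); (T,F,T)} — 4.
Total: 1 + 2 + 0 + 4 = 7.

7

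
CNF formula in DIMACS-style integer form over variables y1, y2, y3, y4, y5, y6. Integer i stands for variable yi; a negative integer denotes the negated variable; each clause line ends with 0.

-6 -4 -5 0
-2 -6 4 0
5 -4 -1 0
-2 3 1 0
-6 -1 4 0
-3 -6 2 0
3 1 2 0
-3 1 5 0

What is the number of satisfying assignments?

Split on y1, then y2.
  y1=T, y2=T: y3 free; 3 ways for (y4,y5,y6) × 2^1 = 6.
  y1=T, y2=F: y3 free; 3 ways for (y4,y5,y6) × 2^1 = 6.
  y1=F, y2=T: remaining (y3,y4,y5,y6) ∈ {(T,F,T,F); (T,T,T,F)} — 2.
  y1=F, y2=F: remaining (y3,y4,y5,y6) ∈ {(T,F,T,F); (T,T,T,F)} — 2.
Total: 6 + 6 + 2 + 2 = 16.

16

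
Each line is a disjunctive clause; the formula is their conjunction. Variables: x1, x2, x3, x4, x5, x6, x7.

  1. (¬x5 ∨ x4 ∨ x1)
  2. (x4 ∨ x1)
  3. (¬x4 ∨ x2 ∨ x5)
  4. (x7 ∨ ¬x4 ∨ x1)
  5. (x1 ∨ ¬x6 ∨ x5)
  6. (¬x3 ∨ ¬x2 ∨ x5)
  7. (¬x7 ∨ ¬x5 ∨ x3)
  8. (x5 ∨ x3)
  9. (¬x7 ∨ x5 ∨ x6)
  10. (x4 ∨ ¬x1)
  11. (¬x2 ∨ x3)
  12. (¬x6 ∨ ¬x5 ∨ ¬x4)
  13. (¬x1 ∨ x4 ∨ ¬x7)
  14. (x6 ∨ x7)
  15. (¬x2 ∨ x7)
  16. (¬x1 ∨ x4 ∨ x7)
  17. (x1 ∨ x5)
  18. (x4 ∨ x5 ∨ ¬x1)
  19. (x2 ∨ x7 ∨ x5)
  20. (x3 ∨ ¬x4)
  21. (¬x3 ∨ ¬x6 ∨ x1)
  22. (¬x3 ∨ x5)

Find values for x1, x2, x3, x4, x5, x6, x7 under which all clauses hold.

x1 = True  x2 = False  x3 = True  x4 = True  x5 = True  x6 = False  x7 = True

Branch on x1: take x1 = True.
  then x4 is forced to True.
  then x3 is forced to True.
  then x5 is forced to True.
  then x6 is forced to False.
  then x7 is forced to True.
x2 is now unconstrained; take x2 = False.
Every clause has at least one true literal under this assignment.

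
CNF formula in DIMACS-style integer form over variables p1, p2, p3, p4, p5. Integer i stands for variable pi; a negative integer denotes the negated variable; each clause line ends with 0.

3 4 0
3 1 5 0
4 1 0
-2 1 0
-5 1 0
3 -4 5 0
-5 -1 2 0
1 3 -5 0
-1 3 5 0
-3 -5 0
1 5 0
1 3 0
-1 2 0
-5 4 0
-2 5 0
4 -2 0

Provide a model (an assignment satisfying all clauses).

p1=T  p2=T  p3=F  p4=T  p5=T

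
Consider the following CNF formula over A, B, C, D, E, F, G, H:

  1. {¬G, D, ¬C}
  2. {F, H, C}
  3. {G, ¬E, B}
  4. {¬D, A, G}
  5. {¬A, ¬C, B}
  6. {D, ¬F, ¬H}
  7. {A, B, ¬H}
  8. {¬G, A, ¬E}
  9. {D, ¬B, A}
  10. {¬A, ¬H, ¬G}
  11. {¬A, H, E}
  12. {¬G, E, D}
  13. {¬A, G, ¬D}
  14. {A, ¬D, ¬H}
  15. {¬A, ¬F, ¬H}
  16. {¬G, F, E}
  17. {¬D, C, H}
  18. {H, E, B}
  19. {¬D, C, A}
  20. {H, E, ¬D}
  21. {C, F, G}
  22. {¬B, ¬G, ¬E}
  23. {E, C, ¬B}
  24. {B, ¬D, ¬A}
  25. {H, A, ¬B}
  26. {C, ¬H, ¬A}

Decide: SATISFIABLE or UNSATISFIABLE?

Try A = True.
For the remaining variables, B = True, C = False, D = False, E = True, F = True, G = False, H = False works.
So A = T, B = T, C = F, D = F, E = T, F = T, G = F, H = F is a satisfying assignment.

SATISFIABLE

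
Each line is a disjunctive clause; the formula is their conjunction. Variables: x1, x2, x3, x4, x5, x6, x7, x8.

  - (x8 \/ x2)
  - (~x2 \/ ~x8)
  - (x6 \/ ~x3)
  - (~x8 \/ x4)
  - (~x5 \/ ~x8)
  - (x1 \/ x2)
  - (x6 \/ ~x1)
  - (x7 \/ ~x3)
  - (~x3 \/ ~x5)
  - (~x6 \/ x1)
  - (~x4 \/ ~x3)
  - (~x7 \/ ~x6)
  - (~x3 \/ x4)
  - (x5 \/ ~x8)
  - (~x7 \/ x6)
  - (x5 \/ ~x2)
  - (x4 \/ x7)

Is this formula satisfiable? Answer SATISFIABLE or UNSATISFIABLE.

Pure literal: x3 appears only negated; assign x3 = False.
Set x1 = False and propagate.
  then x2 is forced to True.
  then x8 is forced to False.
  then x6 is forced to False.
  then x7 is forced to False.
  then x5 is forced to True.
  then x4 is forced to True.
Every clause has at least one true literal under this assignment.
So x1 = F, x2 = T, x3 = F, x4 = T, x5 = T, x6 = F, x7 = F, x8 = F is a satisfying assignment.

SATISFIABLE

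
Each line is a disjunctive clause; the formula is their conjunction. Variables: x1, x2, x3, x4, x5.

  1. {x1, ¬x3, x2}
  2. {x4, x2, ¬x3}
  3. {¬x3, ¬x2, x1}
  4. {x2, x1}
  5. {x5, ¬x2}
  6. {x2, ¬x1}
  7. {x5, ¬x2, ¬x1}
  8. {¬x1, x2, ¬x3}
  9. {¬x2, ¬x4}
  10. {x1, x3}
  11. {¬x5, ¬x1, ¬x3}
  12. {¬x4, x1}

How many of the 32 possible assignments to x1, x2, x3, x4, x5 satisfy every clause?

1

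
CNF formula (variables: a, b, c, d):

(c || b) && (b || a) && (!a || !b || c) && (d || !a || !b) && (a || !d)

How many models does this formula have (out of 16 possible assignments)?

5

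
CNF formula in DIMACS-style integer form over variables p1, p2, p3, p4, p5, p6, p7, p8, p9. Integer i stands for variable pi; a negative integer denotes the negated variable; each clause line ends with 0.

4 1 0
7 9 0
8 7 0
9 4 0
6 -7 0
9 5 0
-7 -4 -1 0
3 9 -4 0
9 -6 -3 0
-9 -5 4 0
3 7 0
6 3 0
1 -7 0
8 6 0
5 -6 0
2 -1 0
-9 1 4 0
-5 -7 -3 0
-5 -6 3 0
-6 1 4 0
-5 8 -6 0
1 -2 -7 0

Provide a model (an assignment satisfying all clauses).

p1=False  p2=True  p3=True  p4=True  p5=False  p6=False  p7=False  p8=True  p9=True

Check each clause:
  1. (p1 | p4) — p4 is true.
  2. (p7 | p9) — p9 is true.
  3. (p8 | p7) — p8 is true.
  4. (p4 | p9) — p9 is true.
  5. (p6 | ~p7) — ~p7 is true.
  6. (p9 | p5) — p9 is true.
  7. (~p7 | ~p1 | ~p4) — ~p7 is true.
  8. (p9 | p3 | ~p4) — p9 is true.
  9. (~p3 | p9 | ~p6) — p9 is true.
  10. (~p9 | p4 | ~p5) — ~p5 is true.
  11. (p7 | p3) — p3 is true.
  12. (p3 | p6) — p3 is true.
  13. (p1 | ~p7) — ~p7 is true.
  14. (p6 | p8) — p8 is true.
  15. (~p6 | p5) — ~p6 is true.
  16. (~p1 | p2) — p2 is true.
  17. (p4 | ~p9 | p1) — p4 is true.
  18. (~p7 | ~p5 | ~p3) — ~p7 is true.
  19. (~p5 | ~p6 | p3) — ~p6 is true.
  20. (p1 | p4 | ~p6) — ~p6 is true.
  21. (p8 | ~p6 | ~p5) — p8 is true.
  22. (~p2 | ~p7 | p1) — ~p7 is true.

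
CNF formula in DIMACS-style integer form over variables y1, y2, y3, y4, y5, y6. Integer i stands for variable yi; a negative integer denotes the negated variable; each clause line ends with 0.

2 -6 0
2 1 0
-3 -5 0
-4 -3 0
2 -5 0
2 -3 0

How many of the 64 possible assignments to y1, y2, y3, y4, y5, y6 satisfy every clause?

22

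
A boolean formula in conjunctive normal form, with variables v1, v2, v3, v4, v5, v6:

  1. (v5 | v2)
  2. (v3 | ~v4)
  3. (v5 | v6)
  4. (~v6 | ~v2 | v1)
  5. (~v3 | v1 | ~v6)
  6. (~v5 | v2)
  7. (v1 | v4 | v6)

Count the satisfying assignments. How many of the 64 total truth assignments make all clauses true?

10

Split on v6, then v1.
  v6=T, v1=T: v5 free; 3 ways for (v2,v3,v4) × 2^1 = 6.
  v6=T, v1=F: a clause becomes empty — 0.
  v6=F, v1=T: remaining (v2,v3,v4,v5) ∈ {(T,F,F,T); (T,T,F,T); (T,T,T,T)} — 3.
  v6=F, v1=F: remaining (v2,v3,v4,v5) ∈ {(T,T,T,T)} — 1.
Total: 6 + 0 + 3 + 1 = 10.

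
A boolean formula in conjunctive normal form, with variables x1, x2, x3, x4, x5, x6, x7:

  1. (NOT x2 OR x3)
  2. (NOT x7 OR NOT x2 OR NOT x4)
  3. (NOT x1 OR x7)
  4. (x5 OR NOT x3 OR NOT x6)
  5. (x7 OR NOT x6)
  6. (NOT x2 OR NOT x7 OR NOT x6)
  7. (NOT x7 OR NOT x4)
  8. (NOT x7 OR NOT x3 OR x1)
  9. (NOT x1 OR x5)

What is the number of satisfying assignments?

Split on x7, then x1.
  x7=1, x1=1: 5 of the 32 assignments to (x2,x3,x4,x5,x6) work.
  x7=1, x1=0: remaining (x2,x3,x4,x5,x6) ∈ {(0,0,0,0,0); (0,0,0,0,1); (0,0,0,1,0); (0,0,0,1,1)} — 4.
  x7=0, x1=1: a clause becomes empty — 0.
  x7=0, x1=0: x4, x5 free; 3 ways for (x2,x3,x6) × 2^2 = 12.
Total: 5 + 4 + 0 + 12 = 21.

21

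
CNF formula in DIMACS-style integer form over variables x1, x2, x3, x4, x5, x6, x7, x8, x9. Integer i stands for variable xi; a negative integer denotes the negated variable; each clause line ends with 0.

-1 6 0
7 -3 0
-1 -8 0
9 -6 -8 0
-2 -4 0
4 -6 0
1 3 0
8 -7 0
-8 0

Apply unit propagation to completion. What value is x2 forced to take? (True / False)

Unit clause (¬x8) sets x8 = False.
From (¬x7 ∨ x8) and x8 = False: x7 = False.
From (¬x3 ∨ x7) and x7 = False: x3 = False.
From (x3 ∨ x1) and x3 = False: x1 = True.
(¬x1 ∨ x6) with x1 = True leaves only x6, so x6 = True.
(¬x6 ∨ x4) with x6 = True leaves only x4, so x4 = True.
(¬x2 ∨ ¬x4): since x4 = True, the clause reduces to (¬x2). x2 = False.

False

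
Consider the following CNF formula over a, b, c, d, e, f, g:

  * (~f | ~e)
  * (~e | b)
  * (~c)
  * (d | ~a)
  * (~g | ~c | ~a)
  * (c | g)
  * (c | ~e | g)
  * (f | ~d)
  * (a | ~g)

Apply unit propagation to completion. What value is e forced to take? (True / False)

False

Unit clause (~c) sets c = False.
From (c | g) and c = False: g = True.
From (~g | a) and g = True: a = True.
(~a | d): since a = True, the clause reduces to (d). d = True.
(~d | f) with d = True leaves only f, so f = True.
(~f | ~e): since f = True, the clause reduces to (~e). e = False.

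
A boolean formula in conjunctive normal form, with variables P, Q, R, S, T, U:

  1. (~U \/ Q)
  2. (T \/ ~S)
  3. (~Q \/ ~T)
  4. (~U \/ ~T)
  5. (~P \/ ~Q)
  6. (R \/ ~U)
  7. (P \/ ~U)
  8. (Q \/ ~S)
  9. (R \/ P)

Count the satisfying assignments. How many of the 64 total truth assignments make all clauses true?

7

The models are:
  P=0 Q=0 R=1 S=0 T=0 U=0
  P=0 Q=0 R=1 S=0 T=1 U=0
  P=0 Q=1 R=1 S=0 T=0 U=0
  P=1 Q=0 R=0 S=0 T=0 U=0
  P=1 Q=0 R=0 S=0 T=1 U=0
  P=1 Q=0 R=1 S=0 T=0 U=0
  P=1 Q=0 R=1 S=0 T=1 U=0
Count: 7.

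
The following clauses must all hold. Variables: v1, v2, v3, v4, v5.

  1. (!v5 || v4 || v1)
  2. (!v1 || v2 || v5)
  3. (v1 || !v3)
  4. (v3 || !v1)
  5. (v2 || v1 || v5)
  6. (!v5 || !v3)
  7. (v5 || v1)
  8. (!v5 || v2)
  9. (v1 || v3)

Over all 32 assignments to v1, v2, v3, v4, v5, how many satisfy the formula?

Satisfying assignments:
  v1=1 v2=1 v3=1 v4=0 v5=0
  v1=1 v2=1 v3=1 v4=1 v5=0
Count: 2.

2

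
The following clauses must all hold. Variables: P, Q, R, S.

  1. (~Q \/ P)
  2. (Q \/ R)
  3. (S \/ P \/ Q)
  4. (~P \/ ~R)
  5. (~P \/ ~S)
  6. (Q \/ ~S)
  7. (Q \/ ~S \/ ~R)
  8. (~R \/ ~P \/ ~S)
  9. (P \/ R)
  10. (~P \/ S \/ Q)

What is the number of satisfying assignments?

Satisfying assignments:
  P=T Q=T R=F S=F
That's 1 in total.

1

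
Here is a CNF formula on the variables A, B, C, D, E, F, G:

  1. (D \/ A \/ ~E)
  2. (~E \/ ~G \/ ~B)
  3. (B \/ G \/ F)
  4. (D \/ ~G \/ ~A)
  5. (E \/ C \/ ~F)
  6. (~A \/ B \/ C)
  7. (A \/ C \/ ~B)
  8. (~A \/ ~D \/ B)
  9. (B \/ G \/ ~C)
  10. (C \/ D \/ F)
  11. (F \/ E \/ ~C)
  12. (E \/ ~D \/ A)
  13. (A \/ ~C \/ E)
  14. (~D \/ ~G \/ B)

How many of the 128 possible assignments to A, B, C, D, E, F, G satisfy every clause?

Split on A, then B.
  A=T, B=T: 12 of the 32 assignments to (C,D,E,F,G) work.
  A=T, B=F: a clause becomes empty — 0.
  A=F, B=T: remaining (C,D,E,F,G) ∈ {(T,T,T,F,F); (T,T,T,T,F)} — 2.
  A=F, B=F: remaining (C,D,E,F,G) ∈ {(F,T,T,T,F)} — 1.
Total: 12 + 0 + 2 + 1 = 15.

15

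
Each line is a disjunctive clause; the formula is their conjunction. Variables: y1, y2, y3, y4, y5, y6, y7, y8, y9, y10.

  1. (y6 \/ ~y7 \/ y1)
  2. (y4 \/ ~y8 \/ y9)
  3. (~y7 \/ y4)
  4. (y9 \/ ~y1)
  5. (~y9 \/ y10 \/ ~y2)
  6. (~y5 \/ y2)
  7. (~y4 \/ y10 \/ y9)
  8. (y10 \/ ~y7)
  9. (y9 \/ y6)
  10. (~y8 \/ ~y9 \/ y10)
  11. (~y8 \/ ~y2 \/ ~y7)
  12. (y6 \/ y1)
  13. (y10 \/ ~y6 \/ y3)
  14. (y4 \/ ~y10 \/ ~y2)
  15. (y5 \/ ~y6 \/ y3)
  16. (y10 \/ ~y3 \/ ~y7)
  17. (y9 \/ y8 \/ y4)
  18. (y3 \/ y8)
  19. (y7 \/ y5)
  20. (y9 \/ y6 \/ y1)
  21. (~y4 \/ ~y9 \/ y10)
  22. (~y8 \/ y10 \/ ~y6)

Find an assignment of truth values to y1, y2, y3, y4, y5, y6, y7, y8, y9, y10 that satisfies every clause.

y1=True, y2=True, y3=True, y4=True, y5=False, y6=True, y7=True, y8=False, y9=True, y10=True

Check each clause:
  1. (y1 \/ y6 \/ ~y7) — y6 is true.
  2. (y9 \/ y4 \/ ~y8) — ~y8 is true.
  3. (~y7 \/ y4) — y4 is true.
  4. (y9 \/ ~y1) — y9 is true.
  5. (~y9 \/ y10 \/ ~y2) — y10 is true.
  6. (y2 \/ ~y5) — y2 is true.
  7. (y10 \/ ~y4 \/ y9) — y9 is true.
  8. (y10 \/ ~y7) — y10 is true.
  9. (y9 \/ y6) — y9 is true.
  10. (y10 \/ ~y8 \/ ~y9) — ~y8 is true.
  11. (~y7 \/ ~y2 \/ ~y8) — ~y8 is true.
  12. (y1 \/ y6) — y1 is true.
  13. (~y6 \/ y3 \/ y10) — y3 is true.
  14. (~y10 \/ ~y2 \/ y4) — y4 is true.
  15. (y5 \/ y3 \/ ~y6) — y3 is true.
  16. (y10 \/ ~y3 \/ ~y7) — y10 is true.
  17. (y9 \/ y4 \/ y8) — y9 is true.
  18. (y8 \/ y3) — y3 is true.
  19. (y7 \/ y5) — y7 is true.
  20. (y6 \/ y1 \/ y9) — y9 is true.
  21. (~y4 \/ y10 \/ ~y9) — y10 is true.
  22. (~y8 \/ ~y6 \/ y10) — ~y8 is true.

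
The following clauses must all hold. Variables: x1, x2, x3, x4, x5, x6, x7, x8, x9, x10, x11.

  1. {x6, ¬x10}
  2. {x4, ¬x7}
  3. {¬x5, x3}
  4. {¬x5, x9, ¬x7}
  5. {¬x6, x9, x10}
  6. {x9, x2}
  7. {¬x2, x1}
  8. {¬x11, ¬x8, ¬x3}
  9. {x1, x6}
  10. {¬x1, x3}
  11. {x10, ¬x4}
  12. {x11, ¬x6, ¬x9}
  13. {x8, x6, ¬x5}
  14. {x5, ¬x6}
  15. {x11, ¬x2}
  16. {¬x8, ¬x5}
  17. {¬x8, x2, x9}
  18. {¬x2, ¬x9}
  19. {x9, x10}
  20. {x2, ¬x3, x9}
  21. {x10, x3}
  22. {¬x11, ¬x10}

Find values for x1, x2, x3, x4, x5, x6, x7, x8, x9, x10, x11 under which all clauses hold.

x1 = 1, x2 = 0, x3 = 1, x4 = 0, x5 = 1, x6 = 1, x7 = 0, x8 = 0, x9 = 1, x10 = 0, x11 = 1

Pure literal: x7 appears only negated; assign x7 = False.
Set x1 = True and propagate.
  then x3 is forced to True.
Branch on x2: take x2 = False.
  then x9 is forced to True.
The remaining clauses are satisfied by x4 = False, x5 = True, x6 = True, x8 = False, x10 = False, x11 = True.
Every clause has at least one true literal under this assignment.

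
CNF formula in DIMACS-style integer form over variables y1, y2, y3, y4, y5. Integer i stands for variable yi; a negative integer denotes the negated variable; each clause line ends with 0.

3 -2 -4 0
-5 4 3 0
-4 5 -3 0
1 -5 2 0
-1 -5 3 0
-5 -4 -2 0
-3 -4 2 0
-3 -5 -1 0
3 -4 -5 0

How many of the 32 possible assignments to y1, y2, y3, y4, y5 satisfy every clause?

Split on y3, then y5.
  y3=T, y5=T: remaining (y1,y2,y4) ∈ {(F,T,F)} — 1.
  y3=T, y5=F: remaining (y1,y2,y4) ∈ {(F,F,F); (F,T,F); (T,F,F); (T,T,F)} — 4.
  y3=F, y5=T: a clause becomes empty — 0.
  y3=F, y5=F: y1 free; 3 ways for (y2,y4) × 2^1 = 6.
Total: 1 + 4 + 0 + 6 = 11.

11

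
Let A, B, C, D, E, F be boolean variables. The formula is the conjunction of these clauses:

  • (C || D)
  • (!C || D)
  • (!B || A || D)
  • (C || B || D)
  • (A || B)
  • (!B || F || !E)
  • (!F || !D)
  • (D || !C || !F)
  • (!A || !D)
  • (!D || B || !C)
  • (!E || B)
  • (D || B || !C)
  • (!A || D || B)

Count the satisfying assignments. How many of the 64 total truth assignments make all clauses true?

The models are:
  A=0 B=1 C=0 D=1 E=0 F=0
  A=0 B=1 C=1 D=1 E=0 F=0
Count: 2.

2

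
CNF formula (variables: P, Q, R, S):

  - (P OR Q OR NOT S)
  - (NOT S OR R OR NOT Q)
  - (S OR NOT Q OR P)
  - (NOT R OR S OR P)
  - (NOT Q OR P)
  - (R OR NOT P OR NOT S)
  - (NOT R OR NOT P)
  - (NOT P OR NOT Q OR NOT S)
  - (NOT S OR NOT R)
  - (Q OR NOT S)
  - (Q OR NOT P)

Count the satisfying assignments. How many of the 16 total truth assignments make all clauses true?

2

Satisfying assignments:
  P=F Q=F R=F S=F
  P=T Q=T R=F S=F
Count: 2.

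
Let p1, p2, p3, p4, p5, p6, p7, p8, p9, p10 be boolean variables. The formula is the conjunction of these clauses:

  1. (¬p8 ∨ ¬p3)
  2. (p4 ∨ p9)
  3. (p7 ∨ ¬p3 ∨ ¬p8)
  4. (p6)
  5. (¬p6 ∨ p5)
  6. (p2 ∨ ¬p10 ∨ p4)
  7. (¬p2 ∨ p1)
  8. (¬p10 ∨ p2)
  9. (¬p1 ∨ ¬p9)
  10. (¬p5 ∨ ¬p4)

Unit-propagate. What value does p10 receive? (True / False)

False

Unit clause (p6) sets p6 = True.
(p5 ∨ ¬p6) with p6 = True leaves only p5, so p5 = True.
From (¬p5 ∨ ¬p4) and p5 = True: p4 = False.
(p9 ∨ p4): since p4 = False, the clause reduces to (p9). p9 = True.
In (¬p1 ∨ ¬p9), ¬p9 is now false; ¬p1 must hold, so p1 = False.
In (¬p2 ∨ p1), p1 is now false; ¬p2 must hold, so p2 = False.
(p4 ∨ ¬p10 ∨ p2) with p2 = False, p4 = False leaves only ¬p10, so p10 = False.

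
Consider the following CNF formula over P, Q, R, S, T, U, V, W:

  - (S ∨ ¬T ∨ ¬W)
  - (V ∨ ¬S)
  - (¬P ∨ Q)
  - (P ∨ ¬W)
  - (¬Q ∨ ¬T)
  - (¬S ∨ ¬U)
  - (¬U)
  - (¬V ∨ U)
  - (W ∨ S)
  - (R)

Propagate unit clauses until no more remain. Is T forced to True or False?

False

Unit clause (¬U) sets U = False.
(¬V ∨ U): since U = False, the clause reduces to (¬V). V = False.
(¬S ∨ V) with V = False leaves only ¬S, so S = False.
(S ∨ W) with S = False leaves only W, so W = True.
In (S ∨ ¬W ∨ ¬T), ¬W, S are now false; ¬T must hold, so T = False.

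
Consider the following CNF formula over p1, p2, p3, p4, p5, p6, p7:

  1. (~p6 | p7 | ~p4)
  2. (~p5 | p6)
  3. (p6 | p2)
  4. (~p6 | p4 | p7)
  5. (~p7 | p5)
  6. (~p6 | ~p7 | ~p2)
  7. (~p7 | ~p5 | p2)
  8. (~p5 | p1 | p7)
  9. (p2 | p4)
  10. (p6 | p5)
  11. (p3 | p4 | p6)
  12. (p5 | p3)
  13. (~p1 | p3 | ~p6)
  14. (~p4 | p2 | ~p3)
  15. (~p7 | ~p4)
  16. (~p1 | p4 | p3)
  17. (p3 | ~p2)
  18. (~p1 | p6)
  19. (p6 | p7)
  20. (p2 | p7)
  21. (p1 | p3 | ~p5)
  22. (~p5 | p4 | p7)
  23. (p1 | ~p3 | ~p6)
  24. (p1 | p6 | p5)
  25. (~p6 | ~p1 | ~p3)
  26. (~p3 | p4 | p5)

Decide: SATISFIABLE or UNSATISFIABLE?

UNSATISFIABLE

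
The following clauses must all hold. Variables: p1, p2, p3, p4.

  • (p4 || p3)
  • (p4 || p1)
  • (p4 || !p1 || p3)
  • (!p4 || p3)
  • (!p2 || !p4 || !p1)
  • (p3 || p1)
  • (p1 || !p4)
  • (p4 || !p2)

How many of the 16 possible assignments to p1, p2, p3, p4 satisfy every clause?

2

The models are:
  p1=1 p2=0 p3=1 p4=0
  p1=1 p2=0 p3=1 p4=1
Count: 2.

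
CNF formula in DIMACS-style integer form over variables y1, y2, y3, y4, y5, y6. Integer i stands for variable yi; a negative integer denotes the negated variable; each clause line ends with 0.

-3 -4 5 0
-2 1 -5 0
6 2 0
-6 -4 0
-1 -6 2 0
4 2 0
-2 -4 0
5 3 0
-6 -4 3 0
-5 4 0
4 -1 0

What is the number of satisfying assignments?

2

The models are:
  y1=0 y2=1 y3=1 y4=0 y5=0 y6=0
  y1=0 y2=1 y3=1 y4=0 y5=0 y6=1
Count: 2.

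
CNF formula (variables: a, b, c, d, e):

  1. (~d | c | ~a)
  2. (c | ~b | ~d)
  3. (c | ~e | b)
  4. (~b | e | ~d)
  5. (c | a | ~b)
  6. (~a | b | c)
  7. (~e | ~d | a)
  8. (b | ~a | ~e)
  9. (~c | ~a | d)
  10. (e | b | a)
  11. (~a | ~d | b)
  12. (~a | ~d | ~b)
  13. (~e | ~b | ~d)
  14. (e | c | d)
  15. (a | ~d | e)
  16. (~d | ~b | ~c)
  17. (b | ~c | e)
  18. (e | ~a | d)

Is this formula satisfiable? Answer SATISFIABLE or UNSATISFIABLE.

Set a = True and propagate.
Set b = True and propagate.
  then d is forced to False.
  then c is forced to False.
  then e is forced to True.
So a=1  b=1  c=0  d=0  e=1 is a satisfying assignment.

SATISFIABLE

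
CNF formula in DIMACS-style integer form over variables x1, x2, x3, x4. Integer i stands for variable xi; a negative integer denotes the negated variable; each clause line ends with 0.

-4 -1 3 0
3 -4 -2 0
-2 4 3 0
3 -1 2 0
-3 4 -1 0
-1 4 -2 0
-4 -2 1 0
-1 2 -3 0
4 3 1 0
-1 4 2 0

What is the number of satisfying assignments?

Satisfying assignments:
  x1=F x2=F x3=F x4=T
  x1=F x2=F x3=T x4=F
  x1=F x2=F x3=T x4=T
  x1=F x2=T x3=T x4=F
  x1=T x2=T x3=T x4=T
That's 5 in total.

5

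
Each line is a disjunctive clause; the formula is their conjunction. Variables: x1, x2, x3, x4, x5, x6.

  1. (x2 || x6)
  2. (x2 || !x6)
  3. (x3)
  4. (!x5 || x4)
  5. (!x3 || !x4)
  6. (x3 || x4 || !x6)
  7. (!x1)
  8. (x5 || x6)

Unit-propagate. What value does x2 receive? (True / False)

(x3) stands alone — x3 = True.
(!x3 || !x4): since x3 = True, the clause reduces to (!x4). x4 = False.
(!x5 || x4) with x4 = False leaves only !x5, so x5 = False.
Unit clause (!x1) sets x1 = False.
(x6 || x5): since x5 = False, the clause reduces to (x6). x6 = True.
(!x6 || x2) with x6 = True leaves only x2, so x2 = True.

True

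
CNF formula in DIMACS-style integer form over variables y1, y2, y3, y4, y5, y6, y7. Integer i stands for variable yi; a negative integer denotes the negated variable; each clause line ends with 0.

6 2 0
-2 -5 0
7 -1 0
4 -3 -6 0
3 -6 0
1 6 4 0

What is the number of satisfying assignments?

Split on y6, then y1.
  y6=1, y1=1: remaining (y2,y3,y4,y5,y7) ∈ {(0,1,1,0,1); (0,1,1,1,1); (1,1,1,0,1)} — 3.
  y6=1, y1=0: y7 free; 3 ways for (y2,y3,y4,y5) × 2^1 = 6.
  y6=0, y1=1: remaining (y2,y3,y4,y5,y7) ∈ {(1,0,0,0,1); (1,0,1,0,1); (1,1,0,0,1); (1,1,1,0,1)} — 4.
  y6=0, y1=0: remaining (y2,y3,y4,y5,y7) ∈ {(1,0,1,0,0); (1,0,1,0,1); (1,1,1,0,0); (1,1,1,0,1)} — 4.
Total: 3 + 6 + 4 + 4 = 17.

17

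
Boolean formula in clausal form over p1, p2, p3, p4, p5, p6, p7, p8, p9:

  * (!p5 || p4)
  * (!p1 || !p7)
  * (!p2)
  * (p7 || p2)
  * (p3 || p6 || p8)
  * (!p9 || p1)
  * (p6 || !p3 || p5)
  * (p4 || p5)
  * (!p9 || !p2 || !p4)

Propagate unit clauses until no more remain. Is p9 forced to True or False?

(!p2) stands alone — p2 = False.
(p2 || p7): since p2 = False, the clause reduces to (p7). p7 = True.
In (!p7 || !p1), !p7 is now false; !p1 must hold, so p1 = False.
From (p1 || !p9) and p1 = False: p9 = False.

False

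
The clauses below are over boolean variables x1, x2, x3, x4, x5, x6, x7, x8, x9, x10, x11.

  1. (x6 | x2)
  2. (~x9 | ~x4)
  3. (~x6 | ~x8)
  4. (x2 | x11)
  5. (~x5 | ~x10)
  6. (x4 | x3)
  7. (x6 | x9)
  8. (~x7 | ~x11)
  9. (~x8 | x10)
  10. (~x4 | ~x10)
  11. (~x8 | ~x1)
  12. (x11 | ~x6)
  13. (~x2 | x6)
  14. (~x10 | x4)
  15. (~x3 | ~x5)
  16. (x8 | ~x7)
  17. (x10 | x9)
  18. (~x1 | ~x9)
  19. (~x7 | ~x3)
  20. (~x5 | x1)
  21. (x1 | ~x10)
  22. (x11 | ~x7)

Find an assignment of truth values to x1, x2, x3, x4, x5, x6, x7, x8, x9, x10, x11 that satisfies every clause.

x1 = F, x2 = F, x3 = T, x4 = F, x5 = F, x6 = T, x7 = F, x8 = F, x9 = T, x10 = F, x11 = T

Check each clause:
  1. (x2 | x6) — x6 is true.
  2. (~x4 | ~x9) — ~x4 is true.
  3. (~x8 | ~x6) — ~x8 is true.
  4. (x2 | x11) — x11 is true.
  5. (~x5 | ~x10) — ~x5 is true.
  6. (x3 | x4) — x3 is true.
  7. (x9 | x6) — x9 is true.
  8. (~x7 | ~x11) — ~x7 is true.
  9. (x10 | ~x8) — ~x8 is true.
  10. (~x10 | ~x4) — ~x4 is true.
  11. (~x8 | ~x1) — ~x8 is true.
  12. (x11 | ~x6) — x11 is true.
  13. (x6 | ~x2) — ~x2 is true.
  14. (x4 | ~x10) — ~x10 is true.
  15. (~x5 | ~x3) — ~x5 is true.
  16. (~x7 | x8) — ~x7 is true.
  17. (x9 | x10) — x9 is true.
  18. (~x9 | ~x1) — ~x1 is true.
  19. (~x7 | ~x3) — ~x7 is true.
  20. (x1 | ~x5) — ~x5 is true.
  21. (x1 | ~x10) — ~x10 is true.
  22. (~x7 | x11) — ~x7 is true.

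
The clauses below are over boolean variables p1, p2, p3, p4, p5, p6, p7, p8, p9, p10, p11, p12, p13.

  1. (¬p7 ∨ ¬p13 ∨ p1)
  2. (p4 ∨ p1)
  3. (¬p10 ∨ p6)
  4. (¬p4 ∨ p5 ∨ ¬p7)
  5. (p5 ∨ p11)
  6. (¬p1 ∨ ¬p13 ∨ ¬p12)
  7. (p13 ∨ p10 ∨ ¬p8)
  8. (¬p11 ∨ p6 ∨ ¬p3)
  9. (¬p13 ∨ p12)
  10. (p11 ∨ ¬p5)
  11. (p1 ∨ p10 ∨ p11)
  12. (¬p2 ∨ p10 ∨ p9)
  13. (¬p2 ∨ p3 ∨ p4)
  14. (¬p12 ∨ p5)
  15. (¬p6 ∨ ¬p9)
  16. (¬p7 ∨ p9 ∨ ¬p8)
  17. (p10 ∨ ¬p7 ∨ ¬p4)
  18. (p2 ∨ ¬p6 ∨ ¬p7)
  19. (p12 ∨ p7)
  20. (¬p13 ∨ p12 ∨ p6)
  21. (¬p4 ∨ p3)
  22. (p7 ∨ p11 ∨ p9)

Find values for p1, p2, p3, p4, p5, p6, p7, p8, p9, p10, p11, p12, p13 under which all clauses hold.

p1=0, p2=0, p3=1, p4=1, p5=1, p6=1, p7=0, p8=1, p9=0, p10=0, p11=1, p12=1, p13=1

Check each clause:
  1. (¬p13 ∨ p1 ∨ ¬p7) — ¬p7 is true.
  2. (p4 ∨ p1) — p4 is true.
  3. (¬p10 ∨ p6) — ¬p10 is true.
  4. (¬p4 ∨ p5 ∨ ¬p7) — ¬p7 is true.
  5. (p11 ∨ p5) — p11 is true.
  6. (¬p1 ∨ ¬p13 ∨ ¬p12) — ¬p1 is true.
  7. (p10 ∨ ¬p8 ∨ p13) — p13 is true.
  8. (p6 ∨ ¬p3 ∨ ¬p11) — p6 is true.
  9. (¬p13 ∨ p12) — p12 is true.
  10. (p11 ∨ ¬p5) — p11 is true.
  11. (p1 ∨ p10 ∨ p11) — p11 is true.
  12. (p10 ∨ p9 ∨ ¬p2) — ¬p2 is true.
  13. (p4 ∨ p3 ∨ ¬p2) — p3 is true.
  14. (p5 ∨ ¬p12) — p5 is true.
  15. (¬p9 ∨ ¬p6) — ¬p9 is true.
  16. (p9 ∨ ¬p8 ∨ ¬p7) — ¬p7 is true.
  17. (¬p7 ∨ ¬p4 ∨ p10) — ¬p7 is true.
  18. (¬p7 ∨ ¬p6 ∨ p2) — ¬p7 is true.
  19. (p12 ∨ p7) — p12 is true.
  20. (p6 ∨ ¬p13 ∨ p12) — p12 is true.
  21. (¬p4 ∨ p3) — p3 is true.
  22. (p9 ∨ p11 ∨ p7) — p11 is true.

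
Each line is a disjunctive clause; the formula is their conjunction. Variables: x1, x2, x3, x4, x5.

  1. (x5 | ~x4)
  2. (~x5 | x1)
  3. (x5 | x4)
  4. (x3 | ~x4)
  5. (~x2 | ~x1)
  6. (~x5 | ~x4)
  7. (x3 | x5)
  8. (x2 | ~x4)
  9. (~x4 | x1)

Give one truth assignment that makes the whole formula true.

x1 = 1, x2 = 0, x3 = 0, x4 = 0, x5 = 1

Branch on x1: take x1 = True.
  then x2 is forced to False.
  then x4 is forced to False.
  then x5 is forced to True.
x3 is now unconstrained; take x3 = False.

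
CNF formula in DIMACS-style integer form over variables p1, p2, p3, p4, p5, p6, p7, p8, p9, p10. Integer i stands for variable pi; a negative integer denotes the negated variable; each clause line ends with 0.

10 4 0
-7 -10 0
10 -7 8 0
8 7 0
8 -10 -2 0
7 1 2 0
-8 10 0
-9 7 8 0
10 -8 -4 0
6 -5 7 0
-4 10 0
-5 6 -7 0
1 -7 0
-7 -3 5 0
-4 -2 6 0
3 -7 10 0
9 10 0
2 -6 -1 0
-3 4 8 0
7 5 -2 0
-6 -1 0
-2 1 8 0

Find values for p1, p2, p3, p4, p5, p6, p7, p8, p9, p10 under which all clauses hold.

Branch on p1: take p1 = False.
  then p7 is forced to False.
  then p8 is forced to True.
  then p2 is forced to True.
  then p10 is forced to True.
  then p5 is forced to True.
  then p6 is forced to True.
p3, p4, p9 are now unconstrained; take p3 = False, p4 = False, p9 = True.
Every clause has at least one true literal under this assignment.

p1 = False  p2 = True  p3 = False  p4 = False  p5 = True  p6 = True  p7 = False  p8 = True  p9 = True  p10 = True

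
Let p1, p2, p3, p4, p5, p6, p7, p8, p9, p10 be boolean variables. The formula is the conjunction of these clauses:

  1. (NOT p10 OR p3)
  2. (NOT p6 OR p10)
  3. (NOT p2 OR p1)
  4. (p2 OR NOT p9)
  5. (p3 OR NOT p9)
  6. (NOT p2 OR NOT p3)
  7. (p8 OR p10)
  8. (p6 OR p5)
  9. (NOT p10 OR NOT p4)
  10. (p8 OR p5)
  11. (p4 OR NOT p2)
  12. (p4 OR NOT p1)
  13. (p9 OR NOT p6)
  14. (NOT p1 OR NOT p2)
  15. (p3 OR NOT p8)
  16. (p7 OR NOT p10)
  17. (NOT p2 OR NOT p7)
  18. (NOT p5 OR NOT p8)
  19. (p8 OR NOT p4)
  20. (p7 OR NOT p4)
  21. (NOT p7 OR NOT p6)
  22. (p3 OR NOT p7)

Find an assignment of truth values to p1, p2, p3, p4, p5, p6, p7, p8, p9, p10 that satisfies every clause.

p1=F, p2=F, p3=T, p4=F, p5=T, p6=F, p7=T, p8=F, p9=F, p10=T

Check each clause:
  1. (p3 OR NOT p10) — p3 is true.
  2. (p10 OR NOT p6) — p10 is true.
  3. (p1 OR NOT p2) — NOT p2 is true.
  4. (p2 OR NOT p9) — NOT p9 is true.
  5. (p3 OR NOT p9) — p3 is true.
  6. (NOT p2 OR NOT p3) — NOT p2 is true.
  7. (p8 OR p10) — p10 is true.
  8. (p5 OR p6) — p5 is true.
  9. (NOT p10 OR NOT p4) — NOT p4 is true.
  10. (p8 OR p5) — p5 is true.
  11. (NOT p2 OR p4) — NOT p2 is true.
  12. (p4 OR NOT p1) — NOT p1 is true.
  13. (p9 OR NOT p6) — NOT p6 is true.
  14. (NOT p1 OR NOT p2) — NOT p1 is true.
  15. (NOT p8 OR p3) — NOT p8 is true.
  16. (NOT p10 OR p7) — p7 is true.
  17. (NOT p2 OR NOT p7) — NOT p2 is true.
  18. (NOT p8 OR NOT p5) — NOT p8 is true.
  19. (p8 OR NOT p4) — NOT p4 is true.
  20. (NOT p4 OR p7) — NOT p4 is true.
  21. (NOT p7 OR NOT p6) — NOT p6 is true.
  22. (NOT p7 OR p3) — p3 is true.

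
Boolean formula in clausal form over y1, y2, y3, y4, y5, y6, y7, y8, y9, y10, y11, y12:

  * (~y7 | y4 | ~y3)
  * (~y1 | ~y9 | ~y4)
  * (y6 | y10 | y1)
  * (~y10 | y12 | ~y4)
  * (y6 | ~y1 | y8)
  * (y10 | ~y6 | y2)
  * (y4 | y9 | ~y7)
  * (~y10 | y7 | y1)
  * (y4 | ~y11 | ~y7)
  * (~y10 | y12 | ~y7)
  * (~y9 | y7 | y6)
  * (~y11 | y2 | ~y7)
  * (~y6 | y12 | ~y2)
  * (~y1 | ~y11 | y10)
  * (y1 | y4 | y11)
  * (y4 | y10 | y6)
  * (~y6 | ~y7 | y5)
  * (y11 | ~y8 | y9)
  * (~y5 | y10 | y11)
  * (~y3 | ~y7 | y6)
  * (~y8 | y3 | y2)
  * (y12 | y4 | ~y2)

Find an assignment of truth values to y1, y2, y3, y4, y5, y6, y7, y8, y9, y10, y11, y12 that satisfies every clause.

y1=True, y2=True, y3=False, y4=False, y5=False, y6=True, y7=False, y8=True, y9=False, y10=True, y11=True, y12=True

Check each clause:
  1. (y4 | ~y7 | ~y3) — ~y7 is true.
  2. (~y4 | ~y1 | ~y9) — ~y4 is true.
  3. (y6 | y1 | y10) — y1 is true.
  4. (~y10 | y12 | ~y4) — y12 is true.
  5. (y6 | y8 | ~y1) — y8 is true.
  6. (y2 | y10 | ~y6) — y10 is true.
  7. (y4 | ~y7 | y9) — ~y7 is true.
  8. (y7 | ~y10 | y1) — y1 is true.
  9. (~y11 | ~y7 | y4) — ~y7 is true.
  10. (~y7 | ~y10 | y12) — ~y7 is true.
  11. (y6 | ~y9 | y7) — y6 is true.
  12. (~y7 | ~y11 | y2) — ~y7 is true.
  13. (y12 | ~y2 | ~y6) — y12 is true.
  14. (y10 | ~y1 | ~y11) — y10 is true.
  15. (y4 | y1 | y11) — y1 is true.
  16. (y4 | y6 | y10) — y10 is true.
  17. (~y6 | y5 | ~y7) — ~y7 is true.
  18. (y11 | ~y8 | y9) — y11 is true.
  19. (y10 | ~y5 | y11) — y10 is true.
  20. (~y7 | ~y3 | y6) — ~y7 is true.
  21. (~y8 | y3 | y2) — y2 is true.
  22. (y4 | ~y2 | y12) — y12 is true.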